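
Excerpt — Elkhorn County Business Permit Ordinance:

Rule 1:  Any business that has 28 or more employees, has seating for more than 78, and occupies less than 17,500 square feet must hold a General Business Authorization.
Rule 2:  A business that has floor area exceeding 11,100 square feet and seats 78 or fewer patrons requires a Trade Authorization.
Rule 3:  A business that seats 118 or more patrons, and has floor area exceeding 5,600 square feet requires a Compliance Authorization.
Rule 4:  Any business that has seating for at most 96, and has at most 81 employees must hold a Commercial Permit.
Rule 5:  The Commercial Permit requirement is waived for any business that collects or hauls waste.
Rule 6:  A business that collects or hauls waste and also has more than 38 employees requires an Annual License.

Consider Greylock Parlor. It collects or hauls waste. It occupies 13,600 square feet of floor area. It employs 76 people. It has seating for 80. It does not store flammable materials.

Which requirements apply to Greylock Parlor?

Annual License, General Business Authorization

Rule 1: employees 76 ≥ 28; seating 80 > 78; floor area 13,600 square feet < 17,500 square feet → General Business Authorization required.
Rule 2: floor area 13,600 square feet > 11,100 square feet; seating 80 > 78 → Trade Authorization not required.
Rule 3: seating 80 < 118; floor area 13,600 square feet > 5,600 square feet → Compliance Authorization not required.
Rule 4: seating 80 ≤ 96; employees 76 ≤ 81 → Commercial Permit required.
Rule 5: collects or hauls waste → exempt from Commercial Permit.
Rule 6: collects or hauls waste; employees 76 > 38 → Annual License required.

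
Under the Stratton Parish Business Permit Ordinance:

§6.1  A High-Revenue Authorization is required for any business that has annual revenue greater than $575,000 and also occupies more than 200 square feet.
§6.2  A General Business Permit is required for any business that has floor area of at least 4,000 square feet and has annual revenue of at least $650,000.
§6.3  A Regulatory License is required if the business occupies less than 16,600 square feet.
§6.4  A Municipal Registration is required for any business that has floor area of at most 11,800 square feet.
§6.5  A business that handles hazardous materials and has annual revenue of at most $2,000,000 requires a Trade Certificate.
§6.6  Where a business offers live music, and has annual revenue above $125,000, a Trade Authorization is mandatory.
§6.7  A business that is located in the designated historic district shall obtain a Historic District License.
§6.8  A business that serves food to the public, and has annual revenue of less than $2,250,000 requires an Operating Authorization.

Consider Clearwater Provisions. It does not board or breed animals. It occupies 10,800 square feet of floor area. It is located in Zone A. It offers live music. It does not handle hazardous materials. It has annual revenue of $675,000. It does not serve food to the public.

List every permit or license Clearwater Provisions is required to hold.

General Business Permit, High-Revenue Authorization, Municipal Registration, Regulatory License, Trade Authorization

§6.1 revenue $675,000 > $575,000; floor area 10,800 square feet > 200 square feet → High-Revenue Authorization required.
§6.2 floor area 10,800 square feet ≥ 4,000 square feet; revenue $675,000 ≥ $650,000 → General Business Permit required.
§6.3 floor area 10,800 square feet < 16,600 square feet → Regulatory License required.
§6.4 floor area 10,800 square feet ≤ 11,800 square feet → Municipal Registration required.
§6.5 does not handle hazardous materials; revenue $675,000 ≤ $2,000,000 → Trade Certificate not required.
§6.6 offers live music; revenue $675,000 > $125,000 → Trade Authorization required.
§6.7 is located in Zone A (not: is located in the designated historic district) → Historic District License not required.
§6.8 does not serve food to the public; revenue $675,000 < $2,250,000 → Operating Authorization not required.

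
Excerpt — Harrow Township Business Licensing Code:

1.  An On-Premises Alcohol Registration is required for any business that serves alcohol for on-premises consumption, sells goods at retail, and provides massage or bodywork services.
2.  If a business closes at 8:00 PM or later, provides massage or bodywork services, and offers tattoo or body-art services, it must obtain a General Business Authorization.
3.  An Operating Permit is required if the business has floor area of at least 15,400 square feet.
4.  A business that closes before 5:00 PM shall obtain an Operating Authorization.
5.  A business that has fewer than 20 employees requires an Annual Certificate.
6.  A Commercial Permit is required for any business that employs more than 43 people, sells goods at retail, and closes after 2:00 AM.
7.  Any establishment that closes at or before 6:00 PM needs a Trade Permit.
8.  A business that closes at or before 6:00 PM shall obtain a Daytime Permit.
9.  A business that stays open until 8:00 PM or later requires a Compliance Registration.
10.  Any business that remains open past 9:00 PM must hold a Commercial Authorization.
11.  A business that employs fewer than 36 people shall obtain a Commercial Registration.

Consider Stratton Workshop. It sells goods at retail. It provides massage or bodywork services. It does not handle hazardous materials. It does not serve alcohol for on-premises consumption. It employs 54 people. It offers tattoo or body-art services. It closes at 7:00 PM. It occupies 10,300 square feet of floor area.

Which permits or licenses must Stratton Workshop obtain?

1. does not serve alcohol for on-premises consumption; sells goods at retail; provides massage or bodywork services → On-Premises Alcohol Registration not required.
2. closes 7:00 PM, at/before 8:00 PM; provides massage or bodywork services; offers tattoo or body-art services → General Business Authorization not required.
3. floor area 10,300 square feet < 15,400 square feet → Operating Permit not required.
4. closes 7:00 PM, after 5:00 PM → Operating Authorization not required.
5. employees 54 ≥ 20 → Annual Certificate not required.
6. employees 54 > 43; sells goods at retail; closes 7:00 PM, at/before 2:00 AM → Commercial Permit not required.
7. closes 7:00 PM, after 6:00 PM → Trade Permit not required.
8. closes 7:00 PM, after 6:00 PM → Daytime Permit not required.
9. closes 7:00 PM, at/before 8:00 PM → Compliance Registration not required.
10. closes 7:00 PM, at/before 9:00 PM → Commercial Authorization not required.
11. employees 54 ≥ 36 → Commercial Registration not required.

None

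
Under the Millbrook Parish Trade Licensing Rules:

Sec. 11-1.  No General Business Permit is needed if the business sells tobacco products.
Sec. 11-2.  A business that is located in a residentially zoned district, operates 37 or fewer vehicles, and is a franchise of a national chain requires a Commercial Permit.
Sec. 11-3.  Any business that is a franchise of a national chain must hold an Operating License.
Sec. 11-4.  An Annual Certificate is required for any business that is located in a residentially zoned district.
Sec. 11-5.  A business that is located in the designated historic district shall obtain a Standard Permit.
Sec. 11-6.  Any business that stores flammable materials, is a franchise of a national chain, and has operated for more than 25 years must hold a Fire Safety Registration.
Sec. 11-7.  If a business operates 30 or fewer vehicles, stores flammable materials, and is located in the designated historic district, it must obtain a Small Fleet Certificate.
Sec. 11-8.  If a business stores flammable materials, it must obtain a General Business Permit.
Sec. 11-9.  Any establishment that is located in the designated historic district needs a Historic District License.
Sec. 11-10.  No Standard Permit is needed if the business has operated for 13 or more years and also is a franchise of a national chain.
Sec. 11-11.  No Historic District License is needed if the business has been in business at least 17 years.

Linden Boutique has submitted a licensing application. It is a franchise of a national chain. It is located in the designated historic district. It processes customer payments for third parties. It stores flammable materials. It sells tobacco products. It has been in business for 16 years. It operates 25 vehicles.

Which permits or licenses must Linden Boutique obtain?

Sec. 11-1. sells tobacco products → exempt from General Business Permit.
Sec. 11-2. is located in the designated historic district (not: is located in a residentially zoned district); vehicles 25 ≤ 37; is a franchise of a national chain → Commercial Permit not required.
Sec. 11-3. is a franchise of a national chain → Operating License required.
Sec. 11-4. is located in the designated historic district (not: is located in a residentially zoned district) → Annual Certificate not required.
Sec. 11-5. is located in the designated historic district → Standard Permit required.
Sec. 11-6. stores flammable materials; is a franchise of a national chain; years in business 16 ≤ 25 → Fire Safety Registration not required.
Sec. 11-7. vehicles 25 ≤ 30; stores flammable materials; is located in the designated historic district → Small Fleet Certificate required.
Sec. 11-8. stores flammable materials → General Business Permit required.
Sec. 11-9. is located in the designated historic district → Historic District License required.
Sec. 11-10. years in business 16 ≥ 13; is a franchise of a national chain → exempt from Standard Permit.
Sec. 11-11. years in business 16 < 17 → Historic District License exemption does not apply.

Historic District License, Operating License, Small Fleet Certificate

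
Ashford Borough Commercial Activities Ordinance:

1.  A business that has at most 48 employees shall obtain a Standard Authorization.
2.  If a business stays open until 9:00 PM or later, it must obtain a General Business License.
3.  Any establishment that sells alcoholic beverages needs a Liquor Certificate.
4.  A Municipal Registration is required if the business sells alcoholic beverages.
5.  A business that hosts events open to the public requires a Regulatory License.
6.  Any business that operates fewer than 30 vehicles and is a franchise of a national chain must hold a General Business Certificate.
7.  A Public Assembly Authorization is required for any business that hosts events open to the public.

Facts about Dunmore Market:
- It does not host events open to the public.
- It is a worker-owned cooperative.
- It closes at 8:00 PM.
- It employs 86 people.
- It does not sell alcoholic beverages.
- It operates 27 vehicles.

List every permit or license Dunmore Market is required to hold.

1. employees 86 > 48 → Standard Authorization not required.
2. closes 8:00 PM, at/before 9:00 PM → General Business License not required.
3. does not sell alcoholic beverages → Liquor Certificate not required.
4. does not sell alcoholic beverages → Municipal Registration not required.
5. does not host events open to the public → Regulatory License not required.
6. vehicles 27 < 30; is a worker-owned cooperative (not: is a franchise of a national chain) → General Business Certificate not required.
7. does not host events open to the public → Public Assembly Authorization not required.

None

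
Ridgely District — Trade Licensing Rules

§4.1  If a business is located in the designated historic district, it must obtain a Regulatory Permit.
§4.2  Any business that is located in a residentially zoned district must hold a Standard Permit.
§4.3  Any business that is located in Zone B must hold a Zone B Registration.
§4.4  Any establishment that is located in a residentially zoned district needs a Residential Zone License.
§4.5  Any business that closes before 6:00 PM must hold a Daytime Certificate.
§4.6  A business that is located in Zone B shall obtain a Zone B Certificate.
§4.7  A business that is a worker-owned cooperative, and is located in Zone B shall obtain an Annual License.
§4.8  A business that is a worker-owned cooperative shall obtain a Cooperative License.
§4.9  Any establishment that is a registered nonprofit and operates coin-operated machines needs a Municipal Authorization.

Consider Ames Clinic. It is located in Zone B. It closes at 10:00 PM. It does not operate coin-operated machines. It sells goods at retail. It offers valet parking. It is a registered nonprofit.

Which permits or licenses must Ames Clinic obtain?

§4.1 is located in Zone B (not: is located in the designated historic district) → Regulatory Permit not required.
§4.2 is located in Zone B (not: is located in a residentially zoned district) → Standard Permit not required.
§4.3 is located in Zone B → Zone B Registration required.
§4.4 is located in Zone B (not: is located in a residentially zoned district) → Residential Zone License not required.
§4.5 closes 10:00 PM, after 6:00 PM → Daytime Certificate not required.
§4.6 is located in Zone B → Zone B Certificate required.
§4.7 is a registered nonprofit (not: is a worker-owned cooperative); is located in Zone B → Annual License not required.
§4.8 is a registered nonprofit (not: is a worker-owned cooperative) → Cooperative License not required.
§4.9 is a registered nonprofit; does not operate coin-operated machines → Municipal Authorization not required.

Zone B Certificate, Zone B Registration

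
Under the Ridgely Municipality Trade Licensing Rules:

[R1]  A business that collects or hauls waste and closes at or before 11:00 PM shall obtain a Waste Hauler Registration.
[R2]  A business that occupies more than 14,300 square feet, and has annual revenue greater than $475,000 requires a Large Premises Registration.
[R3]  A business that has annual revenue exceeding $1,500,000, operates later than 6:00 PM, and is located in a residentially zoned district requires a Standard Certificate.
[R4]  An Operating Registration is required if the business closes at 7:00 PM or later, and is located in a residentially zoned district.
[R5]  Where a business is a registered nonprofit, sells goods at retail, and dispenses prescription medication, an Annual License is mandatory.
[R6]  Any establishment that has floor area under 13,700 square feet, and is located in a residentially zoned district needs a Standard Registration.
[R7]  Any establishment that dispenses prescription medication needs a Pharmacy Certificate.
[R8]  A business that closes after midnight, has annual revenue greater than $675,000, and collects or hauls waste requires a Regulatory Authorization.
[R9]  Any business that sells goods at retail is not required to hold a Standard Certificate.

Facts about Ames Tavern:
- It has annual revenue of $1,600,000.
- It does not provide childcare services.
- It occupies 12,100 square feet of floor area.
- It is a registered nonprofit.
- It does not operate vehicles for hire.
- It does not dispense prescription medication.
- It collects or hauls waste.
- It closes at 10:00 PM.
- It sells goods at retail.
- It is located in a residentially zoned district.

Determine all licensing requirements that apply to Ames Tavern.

Operating Registration, Standard Registration, Waste Hauler Registration

[R1] collects or hauls waste; closes 10:00 PM, at/before 11:00 PM → Waste Hauler Registration required.
[R2] floor area 12,100 square feet ≤ 14,300 square feet; revenue $1,600,000 > $475,000 → Large Premises Registration not required.
[R3] revenue $1,600,000 > $1,500,000; closes 10:00 PM, after 6:00 PM; is located in a residentially zoned district → Standard Certificate required.
[R4] closes 10:00 PM, after 7:00 PM; is located in a residentially zoned district → Operating Registration required.
[R5] is a registered nonprofit; sells goods at retail; does not dispense prescription medication → Annual License not required.
[R6] floor area 12,100 square feet < 13,700 square feet; is located in a residentially zoned district → Standard Registration required.
[R7] does not dispense prescription medication → Pharmacy Certificate not required.
[R8] closes 10:00 PM, at/before midnight; revenue $1,600,000 > $675,000; collects or hauls waste → Regulatory Authorization not required.
[R9] sells goods at retail → exempt from Standard Certificate.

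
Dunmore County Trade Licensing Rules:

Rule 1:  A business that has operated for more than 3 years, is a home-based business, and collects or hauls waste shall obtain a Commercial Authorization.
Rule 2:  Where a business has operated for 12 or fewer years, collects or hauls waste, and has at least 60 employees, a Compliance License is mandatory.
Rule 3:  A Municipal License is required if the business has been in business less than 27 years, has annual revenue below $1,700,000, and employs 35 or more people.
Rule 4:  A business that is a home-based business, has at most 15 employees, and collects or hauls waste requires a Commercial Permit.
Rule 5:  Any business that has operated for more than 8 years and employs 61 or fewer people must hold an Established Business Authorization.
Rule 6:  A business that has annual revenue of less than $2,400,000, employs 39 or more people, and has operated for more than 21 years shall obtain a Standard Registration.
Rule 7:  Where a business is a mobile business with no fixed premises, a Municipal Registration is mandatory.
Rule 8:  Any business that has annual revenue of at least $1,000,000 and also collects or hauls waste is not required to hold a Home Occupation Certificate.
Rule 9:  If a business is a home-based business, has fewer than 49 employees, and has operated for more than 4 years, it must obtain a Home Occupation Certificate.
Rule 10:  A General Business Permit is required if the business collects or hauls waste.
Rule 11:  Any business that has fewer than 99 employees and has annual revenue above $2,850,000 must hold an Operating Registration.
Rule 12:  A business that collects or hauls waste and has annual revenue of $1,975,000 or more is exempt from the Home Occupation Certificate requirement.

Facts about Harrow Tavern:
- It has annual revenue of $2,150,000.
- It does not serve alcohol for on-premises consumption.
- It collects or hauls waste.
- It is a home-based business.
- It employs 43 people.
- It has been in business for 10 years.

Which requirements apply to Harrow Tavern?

Rule 1: years in business 10 > 3; is a home-based business; collects or hauls waste → Commercial Authorization required.
Rule 2: years in business 10 ≤ 12; collects or hauls waste; employees 43 < 60 → Compliance License not required.
Rule 3: years in business 10 < 27; revenue $2,150,000 ≥ $1,700,000; employees 43 ≥ 35 → Municipal License not required.
Rule 4: is a home-based business; employees 43 > 15; collects or hauls waste → Commercial Permit not required.
Rule 5: years in business 10 > 8; employees 43 ≤ 61 → Established Business Authorization required.
Rule 6: revenue $2,150,000 < $2,400,000; employees 43 ≥ 39; years in business 10 ≤ 21 → Standard Registration not required.
Rule 7: is a home-based business (not: is a mobile business with no fixed premises) → Municipal Registration not required.
Rule 8: revenue $2,150,000 ≥ $1,000,000; collects or hauls waste → exempt from Home Occupation Certificate.
Rule 9: is a home-based business; employees 43 < 49; years in business 10 > 4 → Home Occupation Certificate required.
Rule 10: collects or hauls waste → General Business Permit required.
Rule 11: employees 43 < 99; revenue $2,150,000 ≤ $2,850,000 → Operating Registration not required.
Rule 12: collects or hauls waste; revenue $2,150,000 ≥ $1,975,000 → exempt from Home Occupation Certificate.

Commercial Authorization, Established Business Authorization, General Business Permit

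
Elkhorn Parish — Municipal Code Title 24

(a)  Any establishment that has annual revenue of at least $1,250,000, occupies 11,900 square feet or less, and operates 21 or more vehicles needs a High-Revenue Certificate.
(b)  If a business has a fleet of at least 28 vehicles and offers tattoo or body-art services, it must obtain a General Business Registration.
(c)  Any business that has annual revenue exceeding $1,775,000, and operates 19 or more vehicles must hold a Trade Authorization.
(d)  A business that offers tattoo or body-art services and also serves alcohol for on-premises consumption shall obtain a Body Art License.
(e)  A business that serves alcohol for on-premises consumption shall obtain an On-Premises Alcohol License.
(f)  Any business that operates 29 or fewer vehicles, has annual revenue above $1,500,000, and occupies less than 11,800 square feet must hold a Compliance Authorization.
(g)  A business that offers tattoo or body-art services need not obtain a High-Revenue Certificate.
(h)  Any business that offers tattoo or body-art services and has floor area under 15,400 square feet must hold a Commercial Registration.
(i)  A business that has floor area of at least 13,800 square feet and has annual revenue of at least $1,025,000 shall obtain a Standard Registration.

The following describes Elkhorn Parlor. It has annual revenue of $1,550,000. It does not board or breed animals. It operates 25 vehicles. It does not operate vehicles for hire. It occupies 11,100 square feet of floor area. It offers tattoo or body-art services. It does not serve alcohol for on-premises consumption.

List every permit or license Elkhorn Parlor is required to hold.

Commercial Registration, Compliance Authorization

(a) revenue $1,550,000 ≥ $1,250,000; floor area 11,100 square feet ≤ 11,900 square feet; vehicles 25 ≥ 21 → High-Revenue Certificate required.
(b) vehicles 25 < 28; offers tattoo or body-art services → General Business Registration not required.
(c) revenue $1,550,000 ≤ $1,775,000; vehicles 25 ≥ 19 → Trade Authorization not required.
(d) offers tattoo or body-art services; does not serve alcohol for on-premises consumption → Body Art License not required.
(e) does not serve alcohol for on-premises consumption → On-Premises Alcohol License not required.
(f) vehicles 25 ≤ 29; revenue $1,550,000 > $1,500,000; floor area 11,100 square feet < 11,800 square feet → Compliance Authorization required.
(g) offers tattoo or body-art services → exempt from High-Revenue Certificate.
(h) offers tattoo or body-art services; floor area 11,100 square feet < 15,400 square feet → Commercial Registration required.
(i) floor area 11,100 square feet < 13,800 square feet; revenue $1,550,000 ≥ $1,025,000 → Standard Registration not required.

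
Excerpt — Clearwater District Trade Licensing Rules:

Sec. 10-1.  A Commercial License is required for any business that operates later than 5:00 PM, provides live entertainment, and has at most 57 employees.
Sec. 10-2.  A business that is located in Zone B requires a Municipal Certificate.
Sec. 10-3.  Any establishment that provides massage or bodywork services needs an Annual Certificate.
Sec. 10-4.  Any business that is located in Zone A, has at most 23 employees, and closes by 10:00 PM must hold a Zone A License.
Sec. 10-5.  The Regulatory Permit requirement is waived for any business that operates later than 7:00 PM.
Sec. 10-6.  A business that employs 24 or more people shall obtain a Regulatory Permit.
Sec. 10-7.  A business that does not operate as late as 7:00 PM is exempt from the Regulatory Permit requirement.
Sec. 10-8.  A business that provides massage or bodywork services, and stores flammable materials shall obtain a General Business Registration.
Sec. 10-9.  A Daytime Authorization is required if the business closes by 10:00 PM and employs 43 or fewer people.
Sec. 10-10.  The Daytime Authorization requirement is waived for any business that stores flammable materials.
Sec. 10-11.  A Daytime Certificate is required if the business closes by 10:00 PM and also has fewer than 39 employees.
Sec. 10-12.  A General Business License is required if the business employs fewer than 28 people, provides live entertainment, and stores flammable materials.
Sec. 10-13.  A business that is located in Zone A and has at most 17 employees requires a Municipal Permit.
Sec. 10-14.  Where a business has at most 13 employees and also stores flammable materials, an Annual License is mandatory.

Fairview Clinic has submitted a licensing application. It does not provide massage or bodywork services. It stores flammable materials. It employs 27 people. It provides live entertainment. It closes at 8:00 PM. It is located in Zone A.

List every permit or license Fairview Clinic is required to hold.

Sec. 10-1. closes 8:00 PM, after 5:00 PM; provides live entertainment; employees 27 ≤ 57 → Commercial License required.
Sec. 10-2. is located in Zone A (not: is located in Zone B) → Municipal Certificate not required.
Sec. 10-3. does not provide massage or bodywork services → Annual Certificate not required.
Sec. 10-4. is located in Zone A; employees 27 > 23; closes 8:00 PM, at/before 10:00 PM → Zone A License not required.
Sec. 10-5. closes 8:00 PM, after 7:00 PM → exempt from Regulatory Permit.
Sec. 10-6. employees 27 ≥ 24 → Regulatory Permit required.
Sec. 10-7. closes 8:00 PM, after 7:00 PM → Regulatory Permit exemption does not apply.
Sec. 10-8. does not provide massage or bodywork services; stores flammable materials → General Business Registration not required.
Sec. 10-9. closes 8:00 PM, at/before 10:00 PM; employees 27 ≤ 43 → Daytime Authorization required.
Sec. 10-10. stores flammable materials → exempt from Daytime Authorization.
Sec. 10-11. closes 8:00 PM, at/before 10:00 PM; employees 27 < 39 → Daytime Certificate required.
Sec. 10-12. employees 27 < 28; provides live entertainment; stores flammable materials → General Business License required.
Sec. 10-13. is located in Zone A; employees 27 > 17 → Municipal Permit not required.
Sec. 10-14. employees 27 > 13; stores flammable materials → Annual License not required.

Commercial License, Daytime Certificate, General Business License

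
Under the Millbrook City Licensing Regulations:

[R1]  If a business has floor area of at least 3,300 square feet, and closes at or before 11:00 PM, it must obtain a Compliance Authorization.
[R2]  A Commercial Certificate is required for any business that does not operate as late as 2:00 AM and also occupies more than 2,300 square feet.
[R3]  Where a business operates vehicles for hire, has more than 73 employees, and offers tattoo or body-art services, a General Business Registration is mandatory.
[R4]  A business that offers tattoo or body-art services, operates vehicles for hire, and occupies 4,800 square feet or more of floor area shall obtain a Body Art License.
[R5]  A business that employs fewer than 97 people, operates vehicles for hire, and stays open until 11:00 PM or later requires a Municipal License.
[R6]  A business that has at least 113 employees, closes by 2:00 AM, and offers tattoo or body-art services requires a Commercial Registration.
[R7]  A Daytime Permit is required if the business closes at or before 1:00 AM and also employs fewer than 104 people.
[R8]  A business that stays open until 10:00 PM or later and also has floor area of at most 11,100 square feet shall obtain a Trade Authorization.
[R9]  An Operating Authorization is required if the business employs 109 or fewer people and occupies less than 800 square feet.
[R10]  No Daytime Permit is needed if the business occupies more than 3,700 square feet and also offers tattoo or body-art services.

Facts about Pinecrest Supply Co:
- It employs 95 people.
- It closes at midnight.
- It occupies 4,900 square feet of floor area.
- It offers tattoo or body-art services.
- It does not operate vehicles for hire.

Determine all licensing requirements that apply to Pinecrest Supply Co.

[R1] floor area 4,900 square feet ≥ 3,300 square feet; closes midnight, after 11:00 PM → Compliance Authorization not required.
[R2] closes midnight, at/before 2:00 AM; floor area 4,900 square feet > 2,300 square feet → Commercial Certificate required.
[R3] does not operate vehicles for hire; employees 95 > 73; offers tattoo or body-art services → General Business Registration not required.
[R4] offers tattoo or body-art services; does not operate vehicles for hire; floor area 4,900 square feet ≥ 4,800 square feet → Body Art License not required.
[R5] employees 95 < 97; does not operate vehicles for hire; closes midnight, after 11:00 PM → Municipal License not required.
[R6] employees 95 < 113; closes midnight, at/before 2:00 AM; offers tattoo or body-art services → Commercial Registration not required.
[R7] closes midnight, at/before 1:00 AM; employees 95 < 104 → Daytime Permit required.
[R8] closes midnight, after 10:00 PM; floor area 4,900 square feet ≤ 11,100 square feet → Trade Authorization required.
[R9] employees 95 ≤ 109; floor area 4,900 square feet ≥ 800 square feet → Operating Authorization not required.
[R10] floor area 4,900 square feet > 3,700 square feet; offers tattoo or body-art services → exempt from Daytime Permit.

Commercial Certificate, Trade Authorization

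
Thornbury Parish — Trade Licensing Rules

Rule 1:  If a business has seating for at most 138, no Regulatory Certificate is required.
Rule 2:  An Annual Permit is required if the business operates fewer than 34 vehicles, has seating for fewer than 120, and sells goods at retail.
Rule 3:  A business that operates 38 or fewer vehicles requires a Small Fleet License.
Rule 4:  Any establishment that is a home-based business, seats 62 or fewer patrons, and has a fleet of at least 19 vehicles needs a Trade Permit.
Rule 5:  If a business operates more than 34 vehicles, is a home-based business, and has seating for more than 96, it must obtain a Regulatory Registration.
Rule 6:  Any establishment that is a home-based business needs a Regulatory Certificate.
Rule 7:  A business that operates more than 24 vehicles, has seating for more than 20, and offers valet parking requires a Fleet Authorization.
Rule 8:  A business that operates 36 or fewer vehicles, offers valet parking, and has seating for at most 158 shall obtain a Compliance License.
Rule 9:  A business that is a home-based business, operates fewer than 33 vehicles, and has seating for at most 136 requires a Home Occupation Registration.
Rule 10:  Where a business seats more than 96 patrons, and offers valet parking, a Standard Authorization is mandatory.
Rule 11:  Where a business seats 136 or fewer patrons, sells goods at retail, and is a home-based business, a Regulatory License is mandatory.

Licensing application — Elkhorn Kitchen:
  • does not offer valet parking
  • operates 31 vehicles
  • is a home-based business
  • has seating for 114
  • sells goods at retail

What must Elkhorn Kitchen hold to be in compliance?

Rule 1: seating 114 ≤ 138 → exempt from Regulatory Certificate.
Rule 2: vehicles 31 < 34; seating 114 < 120; sells goods at retail → Annual Permit required.
Rule 3: vehicles 31 ≤ 38 → Small Fleet License required.
Rule 4: is a home-based business; seating 114 > 62; vehicles 31 ≥ 19 → Trade Permit not required.
Rule 5: vehicles 31 ≤ 34; is a home-based business; seating 114 > 96 → Regulatory Registration not required.
Rule 6: is a home-based business → Regulatory Certificate required.
Rule 7: vehicles 31 > 24; seating 114 > 20; does not offer valet parking → Fleet Authorization not required.
Rule 8: vehicles 31 ≤ 36; does not offer valet parking; seating 114 ≤ 158 → Compliance License not required.
Rule 9: is a home-based business; vehicles 31 < 33; seating 114 ≤ 136 → Home Occupation Registration required.
Rule 10: seating 114 > 96; does not offer valet parking → Standard Authorization not required.
Rule 11: seating 114 ≤ 136; sells goods at retail; is a home-based business → Regulatory License required.

Annual Permit, Home Occupation Registration, Regulatory License, Small Fleet License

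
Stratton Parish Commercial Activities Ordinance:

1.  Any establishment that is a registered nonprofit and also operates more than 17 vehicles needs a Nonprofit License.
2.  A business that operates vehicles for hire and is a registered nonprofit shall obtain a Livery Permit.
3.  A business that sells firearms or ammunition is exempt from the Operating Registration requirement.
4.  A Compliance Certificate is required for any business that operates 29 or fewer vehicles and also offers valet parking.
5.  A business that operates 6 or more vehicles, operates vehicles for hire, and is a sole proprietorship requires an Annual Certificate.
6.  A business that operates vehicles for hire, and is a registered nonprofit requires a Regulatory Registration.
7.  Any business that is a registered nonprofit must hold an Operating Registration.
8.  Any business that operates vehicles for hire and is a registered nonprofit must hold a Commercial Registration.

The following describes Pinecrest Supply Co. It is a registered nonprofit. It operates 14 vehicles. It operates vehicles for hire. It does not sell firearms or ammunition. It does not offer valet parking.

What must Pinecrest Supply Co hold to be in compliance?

Commercial Registration, Livery Permit, Operating Registration, Regulatory Registration

1. is a registered nonprofit; vehicles 14 ≤ 17 → Nonprofit License not required.
2. operates vehicles for hire; is a registered nonprofit → Livery Permit required.
3. does not sell firearms or ammunition → Operating Registration exemption does not apply.
4. vehicles 14 ≤ 29; does not offer valet parking → Compliance Certificate not required.
5. vehicles 14 ≥ 6; operates vehicles for hire; is a registered nonprofit (not: is a sole proprietorship) → Annual Certificate not required.
6. operates vehicles for hire; is a registered nonprofit → Regulatory Registration required.
7. is a registered nonprofit → Operating Registration required.
8. operates vehicles for hire; is a registered nonprofit → Commercial Registration required.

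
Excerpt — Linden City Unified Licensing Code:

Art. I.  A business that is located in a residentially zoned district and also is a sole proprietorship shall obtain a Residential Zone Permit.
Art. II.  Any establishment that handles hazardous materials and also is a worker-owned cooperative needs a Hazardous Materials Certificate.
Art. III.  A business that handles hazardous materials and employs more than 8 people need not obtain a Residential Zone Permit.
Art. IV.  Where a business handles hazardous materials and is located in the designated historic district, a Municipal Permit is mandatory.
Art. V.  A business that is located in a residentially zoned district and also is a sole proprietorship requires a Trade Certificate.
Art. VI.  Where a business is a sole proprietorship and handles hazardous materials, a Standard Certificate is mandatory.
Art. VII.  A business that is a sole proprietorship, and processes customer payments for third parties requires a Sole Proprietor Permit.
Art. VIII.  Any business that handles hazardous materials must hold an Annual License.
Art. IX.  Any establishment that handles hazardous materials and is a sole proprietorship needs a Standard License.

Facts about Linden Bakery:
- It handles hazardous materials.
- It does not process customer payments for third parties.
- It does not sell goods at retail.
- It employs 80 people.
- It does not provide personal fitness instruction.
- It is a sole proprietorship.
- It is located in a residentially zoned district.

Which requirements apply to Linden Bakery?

Art. I. is located in a residentially zoned district; is a sole proprietorship → Residential Zone Permit required.
Art. II. handles hazardous materials; is a sole proprietorship (not: is a worker-owned cooperative) → Hazardous Materials Certificate not required.
Art. III. handles hazardous materials; employees 80 > 8 → exempt from Residential Zone Permit.
Art. IV. handles hazardous materials; is located in a residentially zoned district (not: is located in the designated historic district) → Municipal Permit not required.
Art. V. is located in a residentially zoned district; is a sole proprietorship → Trade Certificate required.
Art. VI. is a sole proprietorship; handles hazardous materials → Standard Certificate required.
Art. VII. is a sole proprietorship; does not process customer payments for third parties → Sole Proprietor Permit not required.
Art. VIII. handles hazardous materials → Annual License required.
Art. IX. handles hazardous materials; is a sole proprietorship → Standard License required.

Annual License, Standard Certificate, Standard License, Trade Certificate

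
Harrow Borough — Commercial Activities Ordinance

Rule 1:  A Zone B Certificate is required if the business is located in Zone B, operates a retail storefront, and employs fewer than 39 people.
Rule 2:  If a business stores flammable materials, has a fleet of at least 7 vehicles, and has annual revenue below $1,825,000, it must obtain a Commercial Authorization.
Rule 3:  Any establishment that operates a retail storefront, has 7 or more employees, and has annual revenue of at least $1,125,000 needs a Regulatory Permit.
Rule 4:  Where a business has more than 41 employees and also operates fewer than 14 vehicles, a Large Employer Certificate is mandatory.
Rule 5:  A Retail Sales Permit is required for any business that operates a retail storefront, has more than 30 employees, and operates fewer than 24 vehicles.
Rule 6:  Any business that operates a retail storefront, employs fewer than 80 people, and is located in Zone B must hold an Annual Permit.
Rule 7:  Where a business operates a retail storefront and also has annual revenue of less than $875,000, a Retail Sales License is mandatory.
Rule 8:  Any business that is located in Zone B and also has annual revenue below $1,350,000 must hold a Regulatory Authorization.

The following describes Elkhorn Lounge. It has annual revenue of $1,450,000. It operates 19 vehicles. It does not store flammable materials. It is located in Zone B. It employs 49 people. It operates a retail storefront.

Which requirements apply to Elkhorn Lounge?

Annual Permit, Regulatory Permit, Retail Sales Permit

Rule 1: is located in Zone B; operates a retail storefront; employees 49 ≥ 39 → Zone B Certificate not required.
Rule 2: does not store flammable materials; vehicles 19 ≥ 7; revenue $1,450,000 < $1,825,000 → Commercial Authorization not required.
Rule 3: operates a retail storefront; employees 49 ≥ 7; revenue $1,450,000 ≥ $1,125,000 → Regulatory Permit required.
Rule 4: employees 49 > 41; vehicles 19 ≥ 14 → Large Employer Certificate not required.
Rule 5: operates a retail storefront; employees 49 > 30; vehicles 19 < 24 → Retail Sales Permit required.
Rule 6: operates a retail storefront; employees 49 < 80; is located in Zone B → Annual Permit required.
Rule 7: operates a retail storefront; revenue $1,450,000 ≥ $875,000 → Retail Sales License not required.
Rule 8: is located in Zone B; revenue $1,450,000 ≥ $1,350,000 → Regulatory Authorization not required.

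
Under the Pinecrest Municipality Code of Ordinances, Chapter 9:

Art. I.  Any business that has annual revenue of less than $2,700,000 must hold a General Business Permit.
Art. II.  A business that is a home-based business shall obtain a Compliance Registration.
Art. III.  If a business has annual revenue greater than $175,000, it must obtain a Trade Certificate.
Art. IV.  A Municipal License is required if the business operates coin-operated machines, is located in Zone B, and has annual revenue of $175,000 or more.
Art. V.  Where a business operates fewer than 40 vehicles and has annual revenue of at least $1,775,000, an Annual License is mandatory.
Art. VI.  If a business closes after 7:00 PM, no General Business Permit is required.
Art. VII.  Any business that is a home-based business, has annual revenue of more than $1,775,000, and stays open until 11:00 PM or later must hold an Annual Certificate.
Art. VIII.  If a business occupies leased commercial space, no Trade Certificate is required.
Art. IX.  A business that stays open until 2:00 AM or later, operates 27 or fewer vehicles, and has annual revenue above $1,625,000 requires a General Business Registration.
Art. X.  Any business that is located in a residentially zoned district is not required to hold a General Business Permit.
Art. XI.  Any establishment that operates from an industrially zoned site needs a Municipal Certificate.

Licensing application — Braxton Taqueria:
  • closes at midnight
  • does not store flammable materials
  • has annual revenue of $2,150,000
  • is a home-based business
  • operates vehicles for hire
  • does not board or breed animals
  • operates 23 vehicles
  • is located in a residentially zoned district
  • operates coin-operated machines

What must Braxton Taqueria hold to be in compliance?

Art. I. revenue $2,150,000 < $2,700,000 → General Business Permit required.
Art. II. is a home-based business → Compliance Registration required.
Art. III. revenue $2,150,000 > $175,000 → Trade Certificate required.
Art. IV. operates coin-operated machines; is located in a residentially zoned district (not: is located in Zone B); revenue $2,150,000 ≥ $175,000 → Municipal License not required.
Art. V. vehicles 23 < 40; revenue $2,150,000 ≥ $1,775,000 → Annual License required.
Art. VI. closes midnight, after 7:00 PM → exempt from General Business Permit.
Art. VII. is a home-based business; revenue $2,150,000 > $1,775,000; closes midnight, after 11:00 PM → Annual Certificate required.
Art. VIII. is a home-based business (not: occupies leased commercial space) → Trade Certificate exemption does not apply.
Art. IX. closes midnight, at/before 2:00 AM; vehicles 23 ≤ 27; revenue $2,150,000 > $1,625,000 → General Business Registration not required.
Art. X. is located in a residentially zoned district → exempt from General Business Permit.
Art. XI. is a home-based business (not: operates from an industrially zoned site) → Municipal Certificate not required.

Annual Certificate, Annual License, Compliance Registration, Trade Certificate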